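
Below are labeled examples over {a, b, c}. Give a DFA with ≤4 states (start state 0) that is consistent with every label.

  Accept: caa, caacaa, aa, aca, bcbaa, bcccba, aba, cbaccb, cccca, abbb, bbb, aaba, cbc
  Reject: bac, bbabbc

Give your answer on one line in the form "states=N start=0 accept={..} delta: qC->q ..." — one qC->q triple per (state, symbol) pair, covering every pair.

states=2 start=0 accept={0} delta: 0a->0 0b->0 0c->1 1a->0 1b->1 1c->0

Fold the examples into a partial DFA from state 0: repeatedly fix the first undefined (state, symbol) met by the shortest-then-alphabetical prefix, trying targets in increasing order and rejecting any under which an Accept and a Reject string meet in one state with the same remainder; add a state when all current targets are rejected. Accepting states are where Accept strings end.
a: 0a undefined. 0a->0: ok.
b: 0b undefined. 0b->0: ok.
c: 0c undefined. 0c->0: no, caa/bac meet in 0. Open state 1: 0c->1.
ca: 1a undefined. 1a->0: ok.
cb: 1b undefined. 1b->0: no, cbc/bac meet in 1. 1b->1: ok.
cc: 1c undefined. 1c->0: ok.
All examples now run through 2 states with every (state, symbol) defined. Accept strings end in {0}, Reject strings end in {1}; accept={0}.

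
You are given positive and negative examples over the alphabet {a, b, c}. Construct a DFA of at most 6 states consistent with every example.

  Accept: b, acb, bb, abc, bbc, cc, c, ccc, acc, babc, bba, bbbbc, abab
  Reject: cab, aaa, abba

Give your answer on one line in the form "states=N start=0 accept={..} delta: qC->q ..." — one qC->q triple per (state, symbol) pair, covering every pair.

states=3 start=0 accept={0,1} delta: 0a->1 0b->0 0c->0 1a->2 1b->2 1c->0 2a->2 2b->1 2c->0

Grow the machine one transition at a time. Run the examples from 0; the earliest place one falls off (shortest prefix, ties alphabetical) gets sent to the lowest-numbered state that keeps every Accept/Reject pair distinguishable — a pair clashes when both reach the same state with identical unread suffix — and to a fresh state only if none does.
a: 0a undefined. 0a->0: no, bba/abba meet in 0 with "bba" left. Open state 1: 0a->1.
b: 0b undefined. 0b->0: ok.
c: 0c undefined. 0c->0: ok.
aa: 1a undefined. 1a->0: no, bba/aaa meet in 1. 1a->1: no, bba/aaa meet in 1. Open state 2: 1a->2.
ab: 1b undefined. 1b->0: no, b/cab meet in 0. 1b->1: no, bba/cab meet in 1. 1b->2: ok.
ac: 1c undefined. 1c->0: ok.
aaa: 2a undefined. 2a->0: no, b/aaa meet in 0. 2a->1: no, bba/aaa meet in 1. 2a->2: ok.
abb: 2b undefined. 2b->0: no, bba/abba meet in 1. 2b->1: ok.
abc: 2c undefined. 2c->0: ok.
All examples now run through 3 states with every (state, symbol) defined. Accept strings end in {0,1}, Reject strings end in {2}; accept={0,1}.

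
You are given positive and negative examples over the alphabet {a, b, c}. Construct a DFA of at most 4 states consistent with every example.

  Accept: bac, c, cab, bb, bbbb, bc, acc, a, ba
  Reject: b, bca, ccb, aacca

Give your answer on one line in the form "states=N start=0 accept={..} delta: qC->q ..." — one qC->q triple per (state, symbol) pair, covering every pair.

states=3 start=0 accept={0,2} delta: 0a->0 0b->1 0c->2 1a->0 1b->0 1c->2 2a->1 2b->1 2c->2

Fold the examples into a partial DFA from state 0: repeatedly fix the first undefined (state, symbol) met by the shortest-then-alphabetical prefix, trying targets in increasing order and rejecting any under which an Accept and a Reject string meet in one state with the same remainder; add a state when all current targets are rejected. Accepting states are where Accept strings end.
a: 0a undefined. 0a->0: ok.
b: 0b undefined. 0b->0: no, bb/b meet in 0. Open state 1: 0b->1.
c: 0c undefined. 0c->0: no, c/aacca meet in 0. 0c->1: no, c/b meet in 1. Open state 2: 0c->2.
ba: 1a undefined. 1a->0: ok.
bb: 1b undefined. 1b->0: ok.
bc: 1c undefined. 1c->0: no, bb/bca meet in 0. 1c->1: no, bb/bca meet in 0. 1c->2: ok.
ca: 2a undefined. 2a->0: no, cab/b meet in 1. 2a->1: ok.
cc: 2c undefined. 2c->0: no, cab/aacca meet in 0. 2c->1: no, cab/ccb meet in 0. 2c->2: ok.
ccb: 2b undefined. 2b->0: no, cab/ccb meet in 0. 2b->1: ok.
All examples now run through 3 states with every (state, symbol) defined. Accept strings end in {0,2}, Reject strings end in {1}; accept={0,2}.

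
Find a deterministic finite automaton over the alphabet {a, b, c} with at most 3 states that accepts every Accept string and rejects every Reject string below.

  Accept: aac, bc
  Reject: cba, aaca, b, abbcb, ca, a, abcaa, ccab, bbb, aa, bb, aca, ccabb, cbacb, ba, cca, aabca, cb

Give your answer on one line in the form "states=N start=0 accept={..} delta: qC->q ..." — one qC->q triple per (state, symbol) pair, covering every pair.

states=2 start=0 accept={1} delta: 0a->0 0b->0 0c->1 1a->0 1b->0 1c->0

Grow the machine one transition at a time. Run the examples from 0; the earliest place one falls off (shortest prefix, ties alphabetical) gets sent to the lowest-numbered state that keeps every Accept/Reject pair distinguishable — a pair clashes when both reach the same state with identical unread suffix — and to a fresh state only if none does.
a: 0a undefined. 0a->0: ok.
b: 0b undefined. 0b->0: ok.
c: 0c undefined. 0c->0: no, aac/cba meet in 0. Open state 1: 0c->1.
ca: 1a undefined. 1a->0: ok.
cb: 1b undefined. 1b->0: ok.
cc: 1c undefined. 1c->0: ok.
All examples now run through 2 states with every (state, symbol) defined. Accept strings end in {1}, Reject strings end in {0}; accept={1}.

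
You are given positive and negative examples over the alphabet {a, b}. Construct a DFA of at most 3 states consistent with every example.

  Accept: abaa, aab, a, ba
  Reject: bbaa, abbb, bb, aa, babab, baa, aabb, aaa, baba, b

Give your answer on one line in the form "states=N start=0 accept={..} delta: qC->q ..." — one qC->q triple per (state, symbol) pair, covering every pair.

states=3 start=0 accept={1} delta: 0a->1 0b->0 1a->2 1b->2 2a->0 2b->1

Fold the examples into a partial DFA from state 0: repeatedly fix the first undefined (state, symbol) met by the shortest-then-alphabetical prefix, trying targets in increasing order and rejecting any under which an Accept and a Reject string meet in one state with the same remainder; add a state when all current targets are rejected. Accepting states are where Accept strings end.
a: 0a undefined. 0a->0: no, abaa/baa meet in 0 with "baa" left. Open state 1: 0a->1.
b: 0b undefined. 0b->0: ok.
aa: 1a undefined. 1a->0: no, aab/bbaa meet in 0. 1a->1: no, a/bbaa meet in 1. Open state 2: 1a->2.
ab: 1b undefined. 1b->0: no, abaa/bbaa meet in 2. 1b->1: no, abaa/aaa meet in 2 with "a" left. 1b->2: ok.
aaa: 2a undefined. 2a->0: ok.
aab: 2b undefined. 2b->0: no, aab/abbb meet in 0. 2b->1: ok.
All examples now run through 3 states with every (state, symbol) defined. Accept strings end in {1}, Reject strings end in {0,2}; accept={1}.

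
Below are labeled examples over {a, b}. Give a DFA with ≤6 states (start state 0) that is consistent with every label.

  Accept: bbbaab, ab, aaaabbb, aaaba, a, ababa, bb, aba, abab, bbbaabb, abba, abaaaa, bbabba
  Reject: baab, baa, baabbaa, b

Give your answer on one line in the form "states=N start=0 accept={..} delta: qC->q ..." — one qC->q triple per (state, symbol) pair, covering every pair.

Grow the machine one transition at a time. Run the examples from 0; the earliest place one falls off (shortest prefix, ties alphabetical) gets sent to the lowest-numbered state that keeps every Accept/Reject pair distinguishable — a pair clashes when both reach the same state with identical unread suffix — and to a fresh state only if none does.
a: 0a undefined. 0a->0: no, ab/b meet in 0 with "b" left. Open state 1: 0a->1.
b: 0b undefined. 0b->0: no, bbbaab/baab meet in 1 with "ab" left. 0b->1: no, a/b meet in 1. Open state 2: 0b->2.
aa: 1a undefined. 1a->0: ok.
ab: 1b undefined. 1b->0: ok.
ba: 2a undefined. 2a->0: no, ab/baab meet in 0. 2a->1: no, ab/baa meet in 0. 2a->2: no, bb/baab meet in 2 with "b" left. Open state 3: 2a->3.
bb: 2b undefined. 2b->0: no, bbbaab/baab meet in 3 with "ab" left. 2b->1: no, bbbaab/b meet in 2. 2b->2: no, bbbaab/baab meet in 3 with "ab" left. 2b->3: ok.
baa: 3a undefined. 3a->0: no, ab/baa meet in 0. 3a->1: no, ab/baab meet in 0. 3a->2: no, bb/baab meet in 3. 3a->3: no, aaaabbb/baab meet in 3 with "b" left. Open state 4: 3a->4.
bbb: 3b undefined. 3b->0: no, bbbaab/b meet in 2. 3b->1: no, bbbaabb/b meet in 2. 3b->2: no, bbbaab/baab meet in 4 with "b" left. 3b->3: ok.
baab: 4b undefined. 4b->0: no, ab/baab meet in 0. 4b->1: no, ab/baabbaa meet in 0. 4b->2: no, bbabba/baa meet in 4. 4b->3: no, aaaabbb/baab meet in 3. 4b->4: ok.
bbbaa: 4a undefined. 4a->0: no, bbbaab/b meet in 2. 4a->1: no, bbbaab/baabbaa meet in 0. 4a->2: no, bbbaab/baabbaa meet in 3. 4a->3: ok.
All examples now run through 5 states with every (state, symbol) defined. Accept strings end in {0,1,3}, Reject strings end in {2,4}; accept={0,1,3}.

states=5 start=0 accept={0,1,3} delta: 0a->1 0b->2 1a->0 1b->0 2a->3 2b->3 3a->4 3b->3 4a->3 4b->4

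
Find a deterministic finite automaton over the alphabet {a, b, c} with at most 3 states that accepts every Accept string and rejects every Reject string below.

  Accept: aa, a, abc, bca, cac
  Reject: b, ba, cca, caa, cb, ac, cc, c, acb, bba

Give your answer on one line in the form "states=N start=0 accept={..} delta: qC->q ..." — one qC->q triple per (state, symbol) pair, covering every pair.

states=3 start=0 accept={0} delta: 0a->0 0b->1 0c->2 1a->1 1b->1 1c->0 2a->1 2b->1 2c->1

Grow the machine one transition at a time. Run the examples from 0; the earliest place one falls off (shortest prefix, ties alphabetical) gets sent to the lowest-numbered state that keeps every Accept/Reject pair distinguishable — a pair clashes when both reach the same state with identical unread suffix — and to a fresh state only if none does.
a: 0a undefined. 0a->0: ok.
b: 0b undefined. 0b->0: no, aa/b meet in 0. Open state 1: 0b->1.
c: 0c undefined. 0c->0: no, aa/cca meet in 0. 0c->1: no, abc/cc meet in 1 with "c" left. Open state 2: 0c->2.
ba: 1a undefined. 1a->0: no, aa/ba meet in 0. 1a->1: ok.
bb: 1b undefined. 1b->0: no, aa/bba meet in 0. 1b->1: ok.
bc: 1c undefined. 1c->0: ok.
ca: 2a undefined. 2a->0: no, aa/caa meet in 0. 2a->1: ok.
cb: 2b undefined. 2b->0: no, aa/cb meet in 0. 2b->1: ok.
cc: 2c undefined. 2c->0: no, aa/cca meet in 0. 2c->1: ok.
All examples now run through 3 states with every (state, symbol) defined. Accept strings end in {0}, Reject strings end in {1,2}; accept={0}.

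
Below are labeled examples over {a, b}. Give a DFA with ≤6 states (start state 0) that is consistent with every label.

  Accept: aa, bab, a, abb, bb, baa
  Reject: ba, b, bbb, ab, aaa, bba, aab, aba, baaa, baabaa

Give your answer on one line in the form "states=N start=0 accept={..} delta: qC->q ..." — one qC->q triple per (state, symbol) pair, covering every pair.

states=6 start=0 accept={1,3,5} delta: 0a->1 0b->2 1a->3 1b->2 2a->4 2b->3 3a->0 3b->0 4a->5 4b->1 5a->0 5b->1

Grow the machine one transition at a time. Run the examples from 0; the earliest place one falls off (shortest prefix, ties alphabetical) gets sent to the lowest-numbered state that keeps every Accept/Reject pair distinguishable — a pair clashes when both reach the same state with identical unread suffix — and to a fresh state only if none does.
a: 0a undefined. 0a->0: no, aa/aaa meet in 0. Open state 1: 0a->1.
b: 0b undefined. 0b->0: no, bab/ab meet in 1 with "b" left. 0b->1: no, aa/ba meet in 1 with "a" left. Open state 2: 0b->2.
aa: 1a undefined. 1a->0: no, a/aaa meet in 1. 1a->1: no, aa/aaa meet in 1. 1a->2: no, aa/b meet in 2. Open state 3: 1a->3.
ab: 1b undefined. 1b->0: no, a/aba meet in 1. 1b->1: no, aa/aba meet in 3. 1b->2: ok.
ba: 2a undefined. 2a->0: no, aa/baaa meet in 3. 2a->1: no, bab/b meet in 2. 2a->2: no, baa/ba meet in 2. 2a->3: no, aa/ba meet in 3. Open state 4: 2a->4.
bb: 2b undefined. 2b->0: no, a/bba meet in 1. 2b->1: no, aa/bba meet in 3. 2b->2: no, abb/b meet in 2. 2b->3: ok.
aaa: 3a undefined. 3a->0: ok.
aab: 3b undefined. 3b->0: ok.
baa: 4a undefined. 4a->0: no, a/baaa meet in 1. 4a->1: no, aa/baaa meet in 3. 4a->2: no, a/baabaa meet in 1. 4a->3: no, aa/baabaa meet in 3. 4a->4: no, baa/ba meet in 4. Open state 5: 4a->5.
bab: 4b undefined. 4b->0: no, bab/bbb meet in 0. 4b->1: ok.
baaa: 5a undefined. 5a->0: ok.
baab: 5b undefined. 5b->0: no, aa/baabaa meet in 3. 5b->1: ok.
All examples now run through 6 states with every (state, symbol) defined. Accept strings end in {1,3,5}, Reject strings end in {0,2,4}; accept={1,3,5}.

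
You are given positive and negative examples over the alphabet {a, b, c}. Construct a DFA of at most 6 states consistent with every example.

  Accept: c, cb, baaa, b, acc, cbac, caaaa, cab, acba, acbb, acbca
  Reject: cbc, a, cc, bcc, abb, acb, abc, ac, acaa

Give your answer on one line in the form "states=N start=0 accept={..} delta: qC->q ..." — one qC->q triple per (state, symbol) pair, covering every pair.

Grow the machine one transition at a time. Run the examples from 0; the earliest place one falls off (shortest prefix, ties alphabetical) gets sent to the lowest-numbered state that keeps every Accept/Reject pair distinguishable — a pair clashes when both reach the same state with identical unread suffix — and to a fresh state only if none does.
a: 0a undefined. 0a->0: no, c/ac meet in 0 with "c" left. Open state 1: 0a->1.
b: 0b undefined. 0b->0: ok.
c: 0c undefined. 0c->0: no, c/cbc meet in 0. 0c->1: no, c/a meet in 1. Open state 2: 0c->2.
ab: 1b undefined. 1b->0: no, c/abc meet in 2. 1b->1: ok.
ac: 1c undefined. 1c->0: no, b/acb meet in 0. 1c->1: no, baaa/acaa meet in 1 with "aa" left. 1c->2: no, c/abc meet in 2. Open state 3: 1c->3.
ca: 2a undefined. 2a->0: ok.
cb: 2b undefined. 2b->0: no, c/cbc meet in 2. 2b->1: no, cb/a meet in 1. 2b->2: ok.
cc: 2c undefined. 2c->0: no, b/cbc meet in 0. 2c->1: ok.
aca: 3a undefined. 3a->0: ok.
acb: 3b undefined. 3b->0: no, b/acb meet in 0. 3b->1: no, acbb/cbc meet in 1. 3b->2: no, c/acb meet in 2. 3b->3: no, acbb/acb meet in 3. Open state 4: 3b->4.
acc: 3c undefined. 3c->0: ok.
baa: 1a undefined. 1a->0: no, baaa/cbc meet in 1. 1a->1: no, baaa/cbc meet in 1. 1a->2: ok.
acba: 4a undefined. 4a->0: ok.
acbb: 4b undefined. 4b->0: ok.
acbc: 4c undefined. 4c->0: no, acbca/cbc meet in 1. 4c->1: ok.
All examples now run through 5 states with every (state, symbol) defined. Accept strings end in {0,2}, Reject strings end in {1,3,4}; accept={0,2}.

states=5 start=0 accept={0,2} delta: 0a->1 0b->0 0c->2 1a->2 1b->1 1c->3 2a->0 2b->2 2c->1 3a->0 3b->4 3c->0 4a->0 4b->0 4c->1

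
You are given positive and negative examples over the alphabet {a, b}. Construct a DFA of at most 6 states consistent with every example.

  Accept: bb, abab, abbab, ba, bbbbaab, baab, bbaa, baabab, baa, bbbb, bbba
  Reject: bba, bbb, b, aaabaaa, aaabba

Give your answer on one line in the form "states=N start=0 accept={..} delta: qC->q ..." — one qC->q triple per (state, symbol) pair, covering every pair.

Grow the machine one transition at a time. Run the examples from 0; the earliest place one falls off (shortest prefix, ties alphabetical) gets sent to the lowest-numbered state that keeps every Accept/Reject pair distinguishable — a pair clashes when both reach the same state with identical unread suffix — and to a fresh state only if none does.
a: 0a undefined. 0a->0: ok.
b: 0b undefined. 0b->0: no, bb/bba meet in 0. Open state 1: 0b->1.
ba: 1a undefined. 1a->0: no, abab/b meet in 1. 1a->1: no, ba/b meet in 1. Open state 2: 1a->2.
bb: 1b undefined. 1b->0: no, bb/bba meet in 0. 1b->1: no, bb/bbb meet in 1. 1b->2: no, abab/bbb meet in 2 with "b" left. Open state 3: 1b->3.
baa: 2a undefined. 2a->0: no, baab/b meet in 1. 2a->1: no, ba/aaabaaa meet in 2. 2a->2: no, ba/aaabaaa meet in 2. 2a->3: no, baab/bbb meet in 3 with "b" left. Open state 4: 2a->4.
bba: 3a undefined. 3a->0: no, abbab/b meet in 1. 3a->1: ok.
bbb: 3b undefined. 3b->0: no, bbbb/bba meet in 1. 3b->1: ok.
abab: 2b undefined. 2b->0: ok.
baab: 4b undefined. 4b->0: no, baabab/bba meet in 1. 4b->1: no, baab/bba meet in 1. 4b->2: ok.
aaabaaa: 4a undefined. 4a->0: no, abab/aaabaaa meet in 0. 4a->1: ok.
All examples now run through 5 states with every (state, symbol) defined. Accept strings end in {0,2,3,4}, Reject strings end in {1}; accept={0,2,3,4}.

states=5 start=0 accept={0,2,3,4} delta: 0a->0 0b->1 1a->2 1b->3 2a->4 2b->0 3a->1 3b->1 4a->1 4b->2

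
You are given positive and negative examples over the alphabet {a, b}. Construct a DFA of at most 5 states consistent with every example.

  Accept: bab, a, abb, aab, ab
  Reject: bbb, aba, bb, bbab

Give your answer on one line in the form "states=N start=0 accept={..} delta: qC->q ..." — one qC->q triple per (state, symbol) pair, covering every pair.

states=4 start=0 accept={1,2} delta: 0a->1 0b->2 1a->0 1b->1 2a->0 2b->3 3a->2 3b->0

State merging on the prefix tree: take the shortest (then alphabetical) example prefix whose next move is undefined and point that move at state 0, else 1, else 2, ...; a target is out if some Accept/Reject pair would then sit in one state with the same input left (inseparable). If every existing state is out, open a new one.
a: 0a undefined. 0a->0: no, abb/bb meet in 0 with "bb" left. Open state 1: 0a->1.
b: 0b undefined. 0b->0: no, bab/bbab meet in 1 with "b" left. 0b->1: no, abb/bbb meet in 1 with "bb" left. Open state 2: 0b->2.
aa: 1a undefined. 1a->0: ok.
ab: 1b undefined. 1b->0: no, a/aba meet in 1. 1b->1: ok.
ba: 2a undefined. 2a->0: ok.
bb: 2b undefined. 2b->0: no, bab/bbb meet in 2. 2b->1: no, bab/bbab meet in 2. 2b->2: no, bab/bbb meet in 2. Open state 3: 2b->3.
bba: 3a undefined. 3a->0: no, bab/bbab meet in 2. 3a->1: no, a/bbab meet in 1. 3a->2: ok.
bbb: 3b undefined. 3b->0: ok.
All examples now run through 4 states with every (state, symbol) defined. Accept strings end in {1,2}, Reject strings end in {0,3}; accept={1,2}.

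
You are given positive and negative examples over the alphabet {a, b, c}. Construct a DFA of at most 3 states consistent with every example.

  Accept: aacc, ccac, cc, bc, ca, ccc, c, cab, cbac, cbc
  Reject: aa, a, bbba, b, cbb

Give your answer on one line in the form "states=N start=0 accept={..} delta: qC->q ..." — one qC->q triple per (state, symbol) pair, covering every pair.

states=3 start=0 accept={1,2} delta: 0a->0 0b->0 0c->1 1a->1 1b->2 1c->1 2a->0 2b->0 2c->1

State merging on the prefix tree: take the shortest (then alphabetical) example prefix whose next move is undefined and point that move at state 0, else 1, else 2, ...; a target is out if some Accept/Reject pair would then sit in one state with the same input left (inseparable). If every existing state is out, open a new one.
a: 0a undefined. 0a->0: ok.
b: 0b undefined. 0b->0: ok.
c: 0c undefined. 0c->0: no, aacc/aa meet in 0. Open state 1: 0c->1.
ca: 1a undefined. 1a->0: no, ca/aa meet in 0. 1a->1: ok.
cb: 1b undefined. 1b->0: no, cab/aa meet in 0. 1b->1: no, bc/cbb meet in 1. Open state 2: 1b->2.
cc: 1c undefined. 1c->0: no, aacc/aa meet in 0. 1c->1: ok.
cba: 2a undefined. 2a->0: ok.
cbb: 2b undefined. 2b->0: ok.
cbc: 2c undefined. 2c->0: no, cbc/aa meet in 0. 2c->1: ok.
All examples now run through 3 states with every (state, symbol) defined. Accept strings end in {1,2}, Reject strings end in {0}; accept={1,2}.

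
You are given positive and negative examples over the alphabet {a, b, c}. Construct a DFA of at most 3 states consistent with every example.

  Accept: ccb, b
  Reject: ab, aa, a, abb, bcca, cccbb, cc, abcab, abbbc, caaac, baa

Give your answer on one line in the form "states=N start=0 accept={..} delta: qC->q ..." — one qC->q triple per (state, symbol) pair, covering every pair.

Fold the examples into a partial DFA from state 0: repeatedly fix the first undefined (state, symbol) met by the shortest-then-alphabetical prefix, trying targets in increasing order and rejecting any under which an Accept and a Reject string meet in one state with the same remainder; add a state when all current targets are rejected. Accepting states are where Accept strings end.
a: 0a undefined. 0a->0: no, b/ab meet in 0 with "b" left. Open state 1: 0a->1.
b: 0b undefined. 0b->0: ok.
c: 0c undefined. 0c->0: no, ccb/cccbb meet in 0. 0c->1: ok.
aa: 1a undefined. 1a->0: no, b/aa meet in 0. 1a->1: ok.
ab: 1b undefined. 1b->0: no, b/ab meet in 0. 1b->1: ok.
cc: 1c undefined. 1c->0: no, ccb/cc meet in 0. 1c->1: no, ccb/ab meet in 1. Open state 2: 1c->2.
ccb: 2b undefined. 2b->0: ok.
ccc: 2c undefined. 2c->0: no, ccb/cccbb meet in 0. 2c->1: ok.
abca: 2a undefined. 2a->0: no, ccb/bcca meet in 0. 2a->1: ok.
All examples now run through 3 states with every (state, symbol) defined. Accept strings end in {0}, Reject strings end in {1,2}; accept={0}.

states=3 start=0 accept={0} delta: 0a->1 0b->0 0c->1 1a->1 1b->1 1c->2 2a->1 2b->0 2c->1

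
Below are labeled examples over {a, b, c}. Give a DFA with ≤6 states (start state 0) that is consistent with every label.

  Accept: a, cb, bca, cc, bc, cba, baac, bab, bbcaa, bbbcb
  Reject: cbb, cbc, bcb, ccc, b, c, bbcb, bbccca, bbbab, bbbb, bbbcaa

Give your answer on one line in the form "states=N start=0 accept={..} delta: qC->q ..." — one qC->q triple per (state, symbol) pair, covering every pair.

states=5 start=0 accept={0,2} delta: 0a->0 0b->1 0c->1 1a->1 1b->2 1c->0 2a->0 2b->3 2c->3 3a->0 3b->1 3c->4 4a->1 4b->0 4c->1

State merging on the prefix tree: take the shortest (then alphabetical) example prefix whose next move is undefined and point that move at state 0, else 1, else 2, ...; a target is out if some Accept/Reject pair would then sit in one state with the same input left (inseparable). If every existing state is out, open a new one.
a: 0a undefined. 0a->0: ok.
b: 0b undefined. 0b->0: no, a/b meet in 0. Open state 1: 0b->1.
c: 0c undefined. 0c->0: no, a/ccc meet in 0. 0c->1: ok.
ba: 1a undefined. 1a->0: no, baac/b meet in 1. 1a->1: ok.
bb: 1b undefined. 1b->0: no, a/bbcb meet in 0. 1b->1: no, cb/cbb meet in 1. Open state 2: 1b->2.
bc: 1c undefined. 1c->0: ok.
bbb: 2b undefined. 2b->0: no, a/cbb meet in 0. 2b->1: no, a/bbbcaa meet in 0. 2b->2: no, cb/cbb meet in 2. Open state 3: 2b->3.
bbc: 2c undefined. 2c->0: no, a/cbc meet in 0. 2c->1: no, cb/bbcb meet in 2. 2c->2: no, cb/cbc meet in 2. 2c->3: ok.
cba: 2a undefined. 2a->0: ok.
bbba: 3a undefined. 3a->0: ok.
bbbb: 3b undefined. 3b->0: no, a/bbcb meet in 0. 3b->1: ok.
bbbc: 3c undefined. 3c->0: no, a/bbbcaa meet in 0. 3c->1: no, a/bbccca meet in 0. 3c->2: no, a/bbccca meet in 0. 3c->3: no, a/bbccca meet in 0. Open state 4: 3c->4.
bbbca: 4a undefined. 4a->0: no, a/bbbcaa meet in 0. 4a->1: ok.
bbbcb: 4b undefined. 4b->0: ok.
bbccc: 4c undefined. 4c->0: no, a/bbccca meet in 0. 4c->1: ok.
All examples now run through 5 states with every (state, symbol) defined. Accept strings end in {0,2}, Reject strings end in {1,3}; accept={0,2}.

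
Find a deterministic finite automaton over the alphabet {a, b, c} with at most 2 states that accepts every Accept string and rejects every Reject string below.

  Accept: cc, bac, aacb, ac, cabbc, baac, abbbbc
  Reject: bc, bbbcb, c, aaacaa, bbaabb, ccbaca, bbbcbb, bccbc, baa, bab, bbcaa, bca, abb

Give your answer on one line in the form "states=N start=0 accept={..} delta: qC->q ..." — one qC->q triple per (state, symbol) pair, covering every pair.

State merging on the prefix tree: take the shortest (then alphabetical) example prefix whose next move is undefined and point that move at state 0, else 1, else 2, ...; a target is out if some Accept/Reject pair would then sit in one state with the same input left (inseparable). If every existing state is out, open a new one.
a: 0a undefined. 0a->0: no, ac/c meet in 0 with "c" left. Open state 1: 0a->1.
b: 0b undefined. 0b->0: ok.
c: 0c undefined. 0c->0: no, cc/bc meet in 0. 0c->1: ok.
aa: 1a undefined. 1a->0: no, aacb/bbbcb meet in 1 with "b" left. 1a->1: ok.
ab: 1b undefined. 1b->0: no, cabbc/bc meet in 1. 1b->1: ok.
ac: 1c undefined. 1c->0: ok.
All examples now run through 2 states with every (state, symbol) defined. Accept strings end in {0}, Reject strings end in {1}; accept={0}.

states=2 start=0 accept={0} delta: 0a->1 0b->0 0c->1 1a->1 1b->1 1c->0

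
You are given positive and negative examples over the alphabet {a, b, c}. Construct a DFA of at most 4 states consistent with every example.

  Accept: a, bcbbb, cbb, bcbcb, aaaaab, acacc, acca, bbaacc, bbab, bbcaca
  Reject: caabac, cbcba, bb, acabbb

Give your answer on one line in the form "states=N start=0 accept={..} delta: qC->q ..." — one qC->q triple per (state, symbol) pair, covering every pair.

State merging on the prefix tree: take the shortest (then alphabetical) example prefix whose next move is undefined and point that move at state 0, else 1, else 2, ...; a target is out if some Accept/Reject pair would then sit in one state with the same input left (inseparable). If every existing state is out, open a new one.
a: 0a undefined. 0a->0: ok.
b: 0b undefined. 0b->0: no, a/bb meet in 0. Open state 1: 0b->1.
c: 0c undefined. 0c->0: no, cbb/bb meet in 1 with "b" left. 0c->1: ok.
bb: 1b undefined. 1b->0: no, a/cbcba meet in 0. 1b->1: no, cbb/bb meet in 1. Open state 2: 1b->2.
bc: 1c undefined. 1c->0: ok.
ca: 1a undefined. 1a->0: no, bcbbb/acabbb meet in 2 with "b" left. 1a->1: ok.
bba: 2a undefined. 2a->0: no, bcbcb/caabac meet in 1. 2a->1: no, a/caabac meet in 0. 2a->2: ok.
bbc: 2c undefined. 2c->0: no, a/caabac meet in 0. 2c->1: no, bcbcb/caabac meet in 1. 2c->2: no, bbaacc/caabac meet in 2. Open state 3: 2c->3.
cbb: 2b undefined. 2b->0: no, bcbcb/acabbb meet in 1. 2b->1: ok.
bbca: 3a undefined. 3a->0: ok.
cbcb: 3b undefined. 3b->0: no, a/cbcba meet in 0. 3b->1: no, bcbbb/cbcba meet in 1. 3b->2: ok.
bbaacc: 3c undefined. 3c->0: ok.
All examples now run through 4 states with every (state, symbol) defined. Accept strings end in {0,1}, Reject strings end in {2,3}; accept={0,1}.

states=4 start=0 accept={0,1} delta: 0a->0 0b->1 0c->1 1a->1 1b->2 1c->0 2a->2 2b->1 2c->3 3a->0 3b->2 3c->0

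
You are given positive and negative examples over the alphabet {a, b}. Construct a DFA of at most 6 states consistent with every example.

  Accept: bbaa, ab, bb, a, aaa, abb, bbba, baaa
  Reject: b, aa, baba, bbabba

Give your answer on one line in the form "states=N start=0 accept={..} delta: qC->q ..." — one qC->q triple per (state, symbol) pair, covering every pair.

states=4 start=0 accept={1,3} delta: 0a->1 0b->2 1a->0 1b->1 2a->1 2b->3 3a->0 3b->0

State merging on the prefix tree: take the shortest (then alphabetical) example prefix whose next move is undefined and point that move at state 0, else 1, else 2, ...; a target is out if some Accept/Reject pair would then sit in one state with the same input left (inseparable). If every existing state is out, open a new one.
a: 0a undefined. 0a->0: no, ab/b meet in 0 with "b" left. Open state 1: 0a->1.
b: 0b undefined. 0b->0: no, bbaa/aa meet in 1 with "a" left. 0b->1: no, a/b meet in 1. Open state 2: 0b->2.
aa: 1a undefined. 1a->0: ok.
ab: 1b undefined. 1b->0: no, ab/aa meet in 0. 1b->1: ok.
ba: 2a undefined. 2a->0: no, baaa/aa meet in 0. 2a->1: ok.
bb: 2b undefined. 2b->0: no, bbaa/aa meet in 0. 2b->1: no, bbba/aa meet in 0. 2b->2: no, bbaa/aa meet in 0. Open state 3: 2b->3.
bba: 3a undefined. 3a->0: ok.
bbb: 3b undefined. 3b->0: ok.
All examples now run through 4 states with every (state, symbol) defined. Accept strings end in {1,3}, Reject strings end in {0,2}; accept={1,3}.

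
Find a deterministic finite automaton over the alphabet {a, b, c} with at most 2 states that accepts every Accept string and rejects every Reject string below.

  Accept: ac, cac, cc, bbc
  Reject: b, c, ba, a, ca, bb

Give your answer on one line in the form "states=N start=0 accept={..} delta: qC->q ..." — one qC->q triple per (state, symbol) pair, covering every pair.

State merging on the prefix tree: take the shortest (then alphabetical) example prefix whose next move is undefined and point that move at state 0, else 1, else 2, ...; a target is out if some Accept/Reject pair would then sit in one state with the same input left (inseparable). If every existing state is out, open a new one.
a: 0a undefined. 0a->0: no, ac/c meet in 0 with "c" left. Open state 1: 0a->1.
b: 0b undefined. 0b->0: no, bbc/c meet in 0 with "c" left. 0b->1: ok.
c: 0c undefined. 0c->0: no, cc/c meet in 0. 0c->1: ok.
ac: 1c undefined. 1c->0: ok.
ba: 1a undefined. 1a->0: no, ac/ba meet in 0. 1a->1: ok.
bb: 1b undefined. 1b->0: no, ac/bb meet in 0. 1b->1: ok.
All examples now run through 2 states with every (state, symbol) defined. Accept strings end in {0}, Reject strings end in {1}; accept={0}.

states=2 start=0 accept={0} delta: 0a->1 0b->1 0c->1 1a->1 1b->1 1c->0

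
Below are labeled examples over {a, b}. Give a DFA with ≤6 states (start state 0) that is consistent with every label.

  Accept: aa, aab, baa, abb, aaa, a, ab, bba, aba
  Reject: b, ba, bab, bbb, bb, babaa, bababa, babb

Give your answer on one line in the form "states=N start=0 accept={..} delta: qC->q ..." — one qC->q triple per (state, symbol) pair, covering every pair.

states=5 start=0 accept={1} delta: 0a->1 0b->2 1a->1 1b->1 2a->3 2b->0 3a->1 3b->4 4a->4 4b->2

Fold the examples into a partial DFA from state 0: repeatedly fix the first undefined (state, symbol) met by the shortest-then-alphabetical prefix, trying targets in increasing order and rejecting any under which an Accept and a Reject string meet in one state with the same remainder; add a state when all current targets are rejected. Accepting states are where Accept strings end.
a: 0a undefined. 0a->0: no, aab/b meet in 0 with "b" left. Open state 1: 0a->1.
b: 0b undefined. 0b->0: no, abb/babb meet in 1 with "bb" left. 0b->1: no, aa/ba meet in 1 with "a" left. Open state 2: 0b->2.
aa: 1a undefined. 1a->0: no, aab/b meet in 2. 1a->1: ok.
ab: 1b undefined. 1b->0: no, abb/b meet in 2. 1b->1: ok.
ba: 2a undefined. 2a->0: no, aa/babaa meet in 1. 2a->1: no, aa/ba meet in 1. 2a->2: no, baa/b meet in 2. Open state 3: 2a->3.
bb: 2b undefined. 2b->0: ok.
baa: 3a undefined. 3a->0: no, baa/bb meet in 0. 3a->1: ok.
bab: 3b undefined. 3b->0: no, aa/babaa meet in 1. 3b->1: no, aa/bab meet in 1. 3b->2: no, aa/babaa meet in 1. 3b->3: no, aa/babaa meet in 1. Open state 4: 3b->4.
baba: 4a undefined. 4a->0: no, aa/babaa meet in 1. 4a->1: no, aa/babaa meet in 1. 4a->2: no, aa/bababa meet in 1. 4a->3: no, aa/babaa meet in 1. 4a->4: ok.
babb: 4b undefined. 4b->0: no, aa/bababa meet in 1. 4b->1: no, aa/bababa meet in 1. 4b->2: ok.
All examples now run through 5 states with every (state, symbol) defined. Accept strings end in {1}, Reject strings end in {0,2,3,4}; accept={1}.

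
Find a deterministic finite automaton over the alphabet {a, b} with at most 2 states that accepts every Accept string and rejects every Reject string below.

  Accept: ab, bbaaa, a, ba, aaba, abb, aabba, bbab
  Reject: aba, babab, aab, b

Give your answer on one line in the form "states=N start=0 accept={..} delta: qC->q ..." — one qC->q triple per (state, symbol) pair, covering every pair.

states=2 start=0 accept={1} delta: 0a->1 0b->0 1a->0 1b->1

Grow the machine one transition at a time. Run the examples from 0; the earliest place one falls off (shortest prefix, ties alphabetical) gets sent to the lowest-numbered state that keeps every Accept/Reject pair distinguishable — a pair clashes when both reach the same state with identical unread suffix — and to a fresh state only if none does.
a: 0a undefined. 0a->0: no, ab/aab meet in 0 with "b" left. Open state 1: 0a->1.
b: 0b undefined. 0b->0: ok.
aa: 1a undefined. 1a->0: ok.
ab: 1b undefined. 1b->0: no, ab/babab meet in 0. 1b->1: ok.
All examples now run through 2 states with every (state, symbol) defined. Accept strings end in {1}, Reject strings end in {0}; accept={1}.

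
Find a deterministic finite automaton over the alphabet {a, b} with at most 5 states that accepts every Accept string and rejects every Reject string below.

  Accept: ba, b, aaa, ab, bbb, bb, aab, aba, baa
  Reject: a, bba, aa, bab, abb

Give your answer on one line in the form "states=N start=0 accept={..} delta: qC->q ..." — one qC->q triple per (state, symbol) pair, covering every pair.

Fold the examples into a partial DFA from state 0: repeatedly fix the first undefined (state, symbol) met by the shortest-then-alphabetical prefix, trying targets in increasing order and rejecting any under which an Accept and a Reject string meet in one state with the same remainder; add a state when all current targets are rejected. Accepting states are where Accept strings end.
a: 0a undefined. 0a->0: no, aaa/a meet in 0. Open state 1: 0a->1.
b: 0b undefined. 0b->0: no, ba/a meet in 1. 0b->1: no, ba/aa meet in 1 with "a" left. Open state 2: 0b->2.
aa: 1a undefined. 1a->0: no, aaa/a meet in 1. 1a->1: no, aaa/a meet in 1. 1a->2: no, b/aa meet in 2. Open state 3: 1a->3.
ab: 1b undefined. 1b->0: no, b/abb meet in 2. 1b->1: no, ab/a meet in 1. 1b->2: no, bb/abb meet in 2 with "b" left. 1b->3: no, ab/aa meet in 3. Open state 4: 1b->4.
ba: 2a undefined. 2a->0: no, b/bab meet in 2. 2a->1: no, ba/a meet in 1. 2a->2: no, bb/bab meet in 2 with "b" left. 2a->3: no, ba/aa meet in 3. 2a->4: ok.
bb: 2b undefined. 2b->0: ok.
aaa: 3a undefined. 3a->0: ok.
aab: 3b undefined. 3b->0: ok.
aba: 4a undefined. 4a->0: ok.
abb: 4b undefined. 4b->0: no, aaa/bab meet in 0. 4b->1: ok.
All examples now run through 5 states with every (state, symbol) defined. Accept strings end in {0,2,4}, Reject strings end in {1,3}; accept={0,2,4}.

states=5 start=0 accept={0,2,4} delta: 0a->1 0b->2 1a->3 1b->4 2a->4 2b->0 3a->0 3b->0 4a->0 4b->1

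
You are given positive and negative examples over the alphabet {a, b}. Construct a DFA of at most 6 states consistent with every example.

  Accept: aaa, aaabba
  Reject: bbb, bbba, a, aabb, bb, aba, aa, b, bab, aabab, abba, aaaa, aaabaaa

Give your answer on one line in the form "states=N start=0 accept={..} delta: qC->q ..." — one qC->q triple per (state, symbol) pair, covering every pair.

states=5 start=0 accept={3} delta: 0a->1 0b->0 1a->2 1b->0 2a->3 2b->0 3a->0 3b->4 4a->0 4b->2

Fold the examples into a partial DFA from state 0: repeatedly fix the first undefined (state, symbol) met by the shortest-then-alphabetical prefix, trying targets in increasing order and rejecting any under which an Accept and a Reject string meet in one state with the same remainder; add a state when all current targets are rejected. Accepting states are where Accept strings end.
a: 0a undefined. 0a->0: no, aaa/a meet in 0. Open state 1: 0a->1.
b: 0b undefined. 0b->0: ok.
aa: 1a undefined. 1a->0: no, aaa/bbba meet in 1. 1a->1: no, aaa/bbba meet in 1. Open state 2: 1a->2.
ab: 1b undefined. 1b->0: ok.
aaa: 2a undefined. 2a->0: no, aaa/bbb meet in 0. 2a->1: no, aaa/bbba meet in 1. 2a->2: no, aaa/aa meet in 2. Open state 3: 2a->3.
aab: 2b undefined. 2b->0: ok.
aaaa: 3a undefined. 3a->0: ok.
aaab: 3b undefined. 3b->0: no, aaa/aaabaaa meet in 3. 3b->1: no, aaabba/bbba meet in 1. 3b->2: no, aaabba/bbba meet in 1. 3b->3: no, aaabba/bbb meet in 0. Open state 4: 3b->4.
aaaba: 4a undefined. 4a->0: ok.
aaabb: 4b undefined. 4b->0: no, aaabba/bbba meet in 1. 4b->1: no, aaabba/aa meet in 2. 4b->2: ok.
All examples now run through 5 states with every (state, symbol) defined. Accept strings end in {3}, Reject strings end in {0,1,2}; accept={3}.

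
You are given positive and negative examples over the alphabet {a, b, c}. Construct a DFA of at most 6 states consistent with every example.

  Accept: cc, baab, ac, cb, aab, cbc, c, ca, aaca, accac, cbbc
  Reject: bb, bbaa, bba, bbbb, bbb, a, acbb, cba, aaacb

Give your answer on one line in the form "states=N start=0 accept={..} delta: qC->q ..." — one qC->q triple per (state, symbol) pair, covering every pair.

states=5 start=0 accept={2,3,4} delta: 0a->1 0b->0 0c->2 1a->1 1b->2 1c->3 2a->2 2b->4 2c->2 3a->2 3b->0 3c->0 4a->0 4b->0 4c->2

Grow the machine one transition at a time. Run the examples from 0; the earliest place one falls off (shortest prefix, ties alphabetical) gets sent to the lowest-numbered state that keeps every Accept/Reject pair distinguishable — a pair clashes when both reach the same state with identical unread suffix — and to a fresh state only if none does.
a: 0a undefined. 0a->0: no, cb/aaacb meet in 0 with "cb" left. Open state 1: 0a->1.
b: 0b undefined. 0b->0: ok.
c: 0c undefined. 0c->0: no, cc/bb meet in 0. 0c->1: no, c/bba meet in 1. Open state 2: 0c->2.
aa: 1a undefined. 1a->0: no, baab/bb meet in 0. 1a->1: ok.
ac: 1c undefined. 1c->0: no, ac/bb meet in 0. 1c->1: no, baab/aaacb meet in 1 with "b" left. 1c->2: no, cb/aaacb meet in 2 with "b" left. Open state 3: 1c->3.
ca: 2a undefined. 2a->0: no, ca/bb meet in 0. 2a->1: no, ca/bbaa meet in 1. 2a->2: ok.
cb: 2b undefined. 2b->0: no, cb/bb meet in 0. 2b->1: no, cb/bbaa meet in 1. 2b->2: no, cb/cba meet in 2. 2b->3: no, aaca/cba meet in 3 with "a" left. Open state 4: 2b->4.
cc: 2c undefined. 2c->0: no, cc/bb meet in 0. 2c->1: no, cc/bbaa meet in 1. 2c->2: ok.
aab: 1b undefined. 1b->0: no, baab/bb meet in 0. 1b->1: no, baab/bbaa meet in 1. 1b->2: ok.
acb: 3b undefined. 3b->0: ok.
acc: 3c undefined. 3c->0: ok.
cba: 4a undefined. 4a->0: ok.
cbb: 4b undefined. 4b->0: ok.
cbc: 4c undefined. 4c->0: no, cbc/bb meet in 0. 4c->1: no, cbc/bbaa meet in 1. 4c->2: ok.
aaca: 3a undefined. 3a->0: no, aaca/bb meet in 0. 3a->1: no, aaca/bbaa meet in 1. 3a->2: ok.
All examples now run through 5 states with every (state, symbol) defined. Accept strings end in {2,3,4}, Reject strings end in {0,1}; accept={2,3,4}.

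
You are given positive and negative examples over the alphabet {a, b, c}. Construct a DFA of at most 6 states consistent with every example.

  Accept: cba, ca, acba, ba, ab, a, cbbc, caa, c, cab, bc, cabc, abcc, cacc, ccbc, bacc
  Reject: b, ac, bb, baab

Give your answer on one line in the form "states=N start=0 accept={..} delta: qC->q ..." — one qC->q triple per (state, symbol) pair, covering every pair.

State merging on the prefix tree: take the shortest (then alphabetical) example prefix whose next move is undefined and point that move at state 0, else 1, else 2, ...; a target is out if some Accept/Reject pair would then sit in one state with the same input left (inseparable). If every existing state is out, open a new one.
a: 0a undefined. 0a->0: no, ab/b meet in 0 with "b" left. Open state 1: 0a->1.
b: 0b undefined. 0b->0: ok.
c: 0c undefined. 0c->0: no, cbbc/b meet in 0. 0c->1: no, cab/baab meet in 1 with "ab" left. Open state 2: 0c->2.
ab: 1b undefined. 1b->0: no, ab/b meet in 0. 1b->1: ok.
ac: 1c undefined. 1c->0: ok.
ca: 2a undefined. 2a->0: no, ca/b meet in 0. 2a->1: no, cabc/b meet in 0. 2a->2: ok.
cb: 2b undefined. 2b->0: no, cab/b meet in 0. 2b->1: no, cbbc/b meet in 0. 2b->2: ok.
cc: 2c undefined. 2c->0: no, cbbc/b meet in 0. 2c->1: no, cacc/b meet in 0. 2c->2: ok.
baa: 1a undefined. 1a->0: ok.
All examples now run through 3 states with every (state, symbol) defined. Accept strings end in {1,2}, Reject strings end in {0}; accept={1,2}.

states=3 start=0 accept={1,2} delta: 0a->1 0b->0 0c->2 1a->0 1b->1 1c->0 2a->2 2b->2 2c->2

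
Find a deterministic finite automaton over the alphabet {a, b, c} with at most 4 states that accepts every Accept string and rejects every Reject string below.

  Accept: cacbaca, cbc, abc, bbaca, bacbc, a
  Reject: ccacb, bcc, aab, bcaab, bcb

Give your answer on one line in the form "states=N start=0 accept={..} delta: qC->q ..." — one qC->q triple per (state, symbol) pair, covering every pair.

states=3 start=0 accept={0,2} delta: 0a->0 0b->1 0c->0 1a->0 1b->0 1c->2 2a->0 2b->1 2c->1

State merging on the prefix tree: take the shortest (then alphabetical) example prefix whose next move is undefined and point that move at state 0, else 1, else 2, ...; a target is out if some Accept/Reject pair would then sit in one state with the same input left (inseparable). If every existing state is out, open a new one.
a: 0a undefined. 0a->0: ok.
b: 0b undefined. 0b->0: no, a/aab meet in 0. Open state 1: 0b->1.
c: 0c undefined. 0c->0: ok.
ba: 1a undefined. 1a->0: ok.
bb: 1b undefined. 1b->0: ok.
bc: 1c undefined. 1c->0: no, cacbaca/bcc meet in 0. 1c->1: no, cacbaca/bcb meet in 0. Open state 2: 1c->2.
bca: 2a undefined. 2a->0: ok.
bcb: 2b undefined. 2b->0: no, cacbaca/bcb meet in 0. 2b->1: ok.
bcc: 2c undefined. 2c->0: no, cacbaca/bcc meet in 0. 2c->1: ok.
All examples now run through 3 states with every (state, symbol) defined. Accept strings end in {0,2}, Reject strings end in {1}; accept={0,2}.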